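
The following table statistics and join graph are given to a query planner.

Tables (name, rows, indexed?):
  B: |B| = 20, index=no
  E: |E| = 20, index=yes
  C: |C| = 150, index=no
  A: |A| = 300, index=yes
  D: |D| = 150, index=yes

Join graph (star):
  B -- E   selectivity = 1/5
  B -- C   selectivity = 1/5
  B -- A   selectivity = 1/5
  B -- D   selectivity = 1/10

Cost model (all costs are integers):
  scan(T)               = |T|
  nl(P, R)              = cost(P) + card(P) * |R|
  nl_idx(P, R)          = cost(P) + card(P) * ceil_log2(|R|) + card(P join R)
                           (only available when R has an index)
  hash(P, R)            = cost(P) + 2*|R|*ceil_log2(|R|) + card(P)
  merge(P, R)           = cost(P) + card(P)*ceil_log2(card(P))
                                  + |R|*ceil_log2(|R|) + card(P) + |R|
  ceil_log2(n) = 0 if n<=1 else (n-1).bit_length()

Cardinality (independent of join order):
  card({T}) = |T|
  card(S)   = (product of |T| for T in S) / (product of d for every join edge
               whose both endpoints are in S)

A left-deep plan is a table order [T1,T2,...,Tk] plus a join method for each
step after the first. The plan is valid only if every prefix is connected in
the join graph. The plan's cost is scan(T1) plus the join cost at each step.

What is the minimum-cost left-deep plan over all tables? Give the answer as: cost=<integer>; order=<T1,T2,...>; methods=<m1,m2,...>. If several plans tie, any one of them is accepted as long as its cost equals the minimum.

cost=45980; order=B,D,E,C,A; methods=nl_idx,hash,hash,hash

Selinger DP (subsets sized 1..n):
  {B}: scan cost=20, card=20
  {E}: scan cost=20, card=20
  {C}: scan cost=150, card=150
  {A}: scan cost=300, card=300
  {D}: scan cost=150, card=150
  {BE}: card=80; try (E,nl_idx)→200, (E,hash)→240, (B,hash)→240, (E,merge)→260, (B,merge)→260, (E,nl)→420 …(+1); best=200 via (E,nl_idx)
  {BC}: card=600; try (B,hash)→500, (C,merge)→1490, (B,merge)→1620, (C,hash)→2440, (C,nl)→3020, (B,nl)→3150; best=500 via (B,hash)
  {AB}: card=1200; try (B,hash)→800, (A,nl_idx)→1400, (A,merge)→3140, (B,merge)→3420, (A,hash)→5440, (A,nl)→6020 …(+1); best=800 via (B,hash)
  {BD}: card=300; try (D,nl_idx)→480, (B,hash)→500, (D,merge)→1490, (B,merge)→1620, (D,hash)→2440, (D,nl)→3020 …(+1); best=480 via (D,nl_idx)
  {BCE}: card=2400; try (E,hash)→1300, (C,merge)→2190, (C,hash)→2680, (E,nl_idx)→5900, (E,merge)→7220, (C,nl)→12200 …(+1); best=1300 via (E,hash)
  {ABE}: card=4800; try (E,hash)→2200, (A,merge)→3840, (A,hash)→5680, (A,nl_idx)→5720, (E,nl_idx)→11600, (E,merge)→15320 …(+2); best=2200 via (E,hash)
  {BDE}: card=1200; try (E,hash)→980, (D,nl_idx)→2040, (D,merge)→2190, (D,hash)→2680, (E,nl_idx)→3180, (E,merge)→3600 …(+2); best=980 via (E,hash)
  {ABC}: card=36000; try (C,hash)→4400, (A,hash)→6500, (A,merge)→10100, (C,merge)→16550, (A,nl_idx)→41900, (A,nl)→180500 …(+1); best=4400 via (C,hash)
  {BCD}: card=9000; try (C,hash)→3180, (D,hash)→3500, (C,merge)→4830, (D,merge)→8450, (D,nl_idx)→14300, (C,nl)→45480 …(+1); best=3180 via (C,hash)
  {ABD}: card=18000; try (D,hash)→4400, (A,hash)→6180, (A,merge)→6480, (D,merge)→16550, (A,nl_idx)→21180, (D,nl_idx)→28400 …(+2); best=4400 via (D,hash)
  {ABCE}: card=144000; try (A,hash)→9100, (C,hash)→9400, (A,merge)→35500, (E,hash)→40600, (C,merge)→70750, (A,nl_idx)→166900 …(+5); best=9100 via (A,hash)
  {BCDE}: card=36000; try (C,hash)→4580, (D,hash)→6100, (E,hash)→12380, (C,merge)→16730, (D,merge)→33850, (D,nl_idx)→56500 …(+5); best=4580 via (C,hash)
  {ABDE}: card=72000; try (A,hash)→7580, (D,hash)→9400, (A,merge)→18380, (E,hash)→22600, (D,merge)→70750, (A,nl_idx)→83780 …(+6); best=7580 via (A,hash)
  {ABCD}: card=540000; try (A,hash)→17580, (C,hash)→24800, (D,hash)→42800, (A,merge)→141180, (C,merge)→293750, (D,merge)→617750 …(+5); best=17580 via (A,hash)
  {ABCDE}: card=2160000; try (A,hash)→45980, (C,hash)→81980, (D,hash)→155500, (E,hash)→557780, (A,merge)→619580, (C,merge)→1304930 …(+9); best=45980 via (A,hash)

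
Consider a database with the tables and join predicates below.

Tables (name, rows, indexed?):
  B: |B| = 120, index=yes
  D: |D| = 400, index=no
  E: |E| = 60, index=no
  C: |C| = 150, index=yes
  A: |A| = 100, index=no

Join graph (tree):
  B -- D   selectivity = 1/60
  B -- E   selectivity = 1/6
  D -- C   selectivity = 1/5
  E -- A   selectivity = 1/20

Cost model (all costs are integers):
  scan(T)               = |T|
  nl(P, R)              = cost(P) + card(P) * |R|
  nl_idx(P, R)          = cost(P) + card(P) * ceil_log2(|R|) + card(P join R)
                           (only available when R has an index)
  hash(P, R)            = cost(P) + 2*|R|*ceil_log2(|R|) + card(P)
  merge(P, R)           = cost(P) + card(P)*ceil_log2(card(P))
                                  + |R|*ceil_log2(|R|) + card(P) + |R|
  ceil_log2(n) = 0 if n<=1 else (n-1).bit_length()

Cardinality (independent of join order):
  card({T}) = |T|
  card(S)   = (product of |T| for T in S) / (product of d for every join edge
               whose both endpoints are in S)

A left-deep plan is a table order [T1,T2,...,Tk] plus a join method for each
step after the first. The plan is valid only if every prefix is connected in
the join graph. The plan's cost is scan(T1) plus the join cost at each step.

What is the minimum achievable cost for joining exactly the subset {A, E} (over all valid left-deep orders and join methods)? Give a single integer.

920

Selinger DP over subsets of {A,E}:
  {E}: scan cost=60, card=60
  {A}: scan cost=100, card=100
  {AE}: card=300; try (E,hash)→920, (A,merge)→1280, (E,merge)→1320, (A,hash)→1520, (A,nl)→6060, (E,nl)→6100; best=920 via (E,hash)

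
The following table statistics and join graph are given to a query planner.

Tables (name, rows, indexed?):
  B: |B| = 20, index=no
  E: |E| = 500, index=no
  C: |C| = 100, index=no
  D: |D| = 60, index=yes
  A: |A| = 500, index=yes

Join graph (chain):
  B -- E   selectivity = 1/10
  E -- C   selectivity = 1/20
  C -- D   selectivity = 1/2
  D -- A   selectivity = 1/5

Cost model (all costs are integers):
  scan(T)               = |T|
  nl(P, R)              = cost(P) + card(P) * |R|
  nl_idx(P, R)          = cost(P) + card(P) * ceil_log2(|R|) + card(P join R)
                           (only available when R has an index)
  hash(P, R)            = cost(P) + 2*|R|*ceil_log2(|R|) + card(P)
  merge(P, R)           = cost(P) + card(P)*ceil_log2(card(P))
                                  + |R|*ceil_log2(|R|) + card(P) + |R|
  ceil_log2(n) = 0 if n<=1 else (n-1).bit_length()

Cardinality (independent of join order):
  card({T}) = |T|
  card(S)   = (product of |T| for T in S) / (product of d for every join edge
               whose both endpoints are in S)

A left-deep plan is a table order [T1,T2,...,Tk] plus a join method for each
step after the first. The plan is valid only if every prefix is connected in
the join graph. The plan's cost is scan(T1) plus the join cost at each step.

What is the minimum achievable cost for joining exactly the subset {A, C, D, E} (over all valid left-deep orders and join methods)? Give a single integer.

Selinger DP over subsets of {A,C,D,E}:
  {E}: scan cost=500, card=500
  {C}: scan cost=100, card=100
  {D}: scan cost=60, card=60
  {A}: scan cost=500, card=500
  {CE}: card=2500; try (C,hash)→2400, (E,merge)→5900, (C,merge)→6300, (E,hash)→9200, (E,nl)→50100, (C,nl)→50500; best=2400 via (C,hash)
  {CD}: card=3000; try (D,hash)→920, (C,merge)→1280, (D,merge)→1320, (C,hash)→1520, (D,nl_idx)→3700, (C,nl)→6060 …(+1); best=920 via (D,hash)
  {AD}: card=6000; try (D,hash)→1720, (A,merge)→5480, (D,merge)→5920, (A,nl_idx)→6600, (A,hash)→9120, (D,nl_idx)→9500 …(+2); best=1720 via (D,hash)
  {CDE}: card=75000; try (D,hash)→5620, (E,hash)→12920, (D,merge)→35320, (E,merge)→44920, (D,nl_idx)→92400, (D,nl)→152400 …(+1); best=5620 via (D,hash)
  {ACD}: card=300000; try (C,hash)→9120, (A,hash)→12920, (A,merge)→44920, (C,merge)→86520, (A,nl_idx)→327920, (C,nl)→601720 …(+1); best=9120 via (C,hash)
  {ACDE}: card=7500000; try (A,hash)→89620, (E,hash)→318120, (A,merge)→1360620, (E,merge)→6014120, (A,nl_idx)→8180620, (A,nl)→37505620 …(+1); best=89620 via (A,hash)

89620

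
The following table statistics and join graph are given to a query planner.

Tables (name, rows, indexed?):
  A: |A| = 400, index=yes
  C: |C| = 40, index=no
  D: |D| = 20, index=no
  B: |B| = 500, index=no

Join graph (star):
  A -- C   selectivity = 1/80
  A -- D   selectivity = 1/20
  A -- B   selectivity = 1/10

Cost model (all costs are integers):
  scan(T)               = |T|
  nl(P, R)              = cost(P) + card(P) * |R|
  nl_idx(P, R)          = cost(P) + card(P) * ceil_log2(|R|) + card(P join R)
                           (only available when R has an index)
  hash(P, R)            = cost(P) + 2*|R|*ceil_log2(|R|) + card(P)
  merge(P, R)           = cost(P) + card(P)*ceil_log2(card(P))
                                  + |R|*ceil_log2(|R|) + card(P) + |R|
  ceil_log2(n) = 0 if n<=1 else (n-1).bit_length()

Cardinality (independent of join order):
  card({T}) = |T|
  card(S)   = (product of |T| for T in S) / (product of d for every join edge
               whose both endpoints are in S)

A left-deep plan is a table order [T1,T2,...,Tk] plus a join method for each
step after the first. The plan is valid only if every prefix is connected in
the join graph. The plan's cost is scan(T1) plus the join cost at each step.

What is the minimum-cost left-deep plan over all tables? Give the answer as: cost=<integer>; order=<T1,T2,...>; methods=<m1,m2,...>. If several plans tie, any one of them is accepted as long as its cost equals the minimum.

Selinger DP (subsets sized 1..n):
  {A}: scan cost=400, card=400
  {C}: scan cost=40, card=40
  {D}: scan cost=20, card=20
  {B}: scan cost=500, card=500
  {AC}: card=200; try (A,nl_idx)→600, (C,hash)→1280, (A,merge)→4320, (C,merge)→4680, (A,hash)→7280, (A,nl)→16040 …(+1); best=600 via (A,nl_idx)
  {AD}: card=400; try (A,nl_idx)→600, (D,hash)→1000, (A,merge)→4140, (D,merge)→4520, (A,hash)→7240, (A,nl)→8020 …(+1); best=600 via (A,nl_idx)
  {AB}: card=20000; try (A,hash)→8200, (B,merge)→9400, (A,merge)→9500, (B,hash)→9800, (A,nl_idx)→25000, (B,nl)→200400 …(+1); best=8200 via (A,hash)
  {ACD}: card=200; try (D,hash)→1000, (C,hash)→1480, (D,merge)→2520, (D,nl)→4600, (C,merge)→4880, (C,nl)→16600; best=1000 via (D,hash)
  {ABC}: card=10000; try (B,merge)→7400, (B,hash)→9800, (C,hash)→28680, (B,nl)→100600, (C,merge)→328480, (C,nl)→808200; best=7400 via (B,merge)
  {ABD}: card=20000; try (B,merge)→9600, (B,hash)→10000, (D,hash)→28400, (B,nl)→200600, (D,merge)→328320, (D,nl)→408200; best=9600 via (B,merge)
  {ABCD}: card=10000; try (B,merge)→7800, (B,hash)→10200, (D,hash)→17600, (C,hash)→30080, (B,nl)→101000, (D,merge)→157520 …(+3); best=7800 via (B,merge)

cost=7800; order=C,A,D,B; methods=nl_idx,hash,merge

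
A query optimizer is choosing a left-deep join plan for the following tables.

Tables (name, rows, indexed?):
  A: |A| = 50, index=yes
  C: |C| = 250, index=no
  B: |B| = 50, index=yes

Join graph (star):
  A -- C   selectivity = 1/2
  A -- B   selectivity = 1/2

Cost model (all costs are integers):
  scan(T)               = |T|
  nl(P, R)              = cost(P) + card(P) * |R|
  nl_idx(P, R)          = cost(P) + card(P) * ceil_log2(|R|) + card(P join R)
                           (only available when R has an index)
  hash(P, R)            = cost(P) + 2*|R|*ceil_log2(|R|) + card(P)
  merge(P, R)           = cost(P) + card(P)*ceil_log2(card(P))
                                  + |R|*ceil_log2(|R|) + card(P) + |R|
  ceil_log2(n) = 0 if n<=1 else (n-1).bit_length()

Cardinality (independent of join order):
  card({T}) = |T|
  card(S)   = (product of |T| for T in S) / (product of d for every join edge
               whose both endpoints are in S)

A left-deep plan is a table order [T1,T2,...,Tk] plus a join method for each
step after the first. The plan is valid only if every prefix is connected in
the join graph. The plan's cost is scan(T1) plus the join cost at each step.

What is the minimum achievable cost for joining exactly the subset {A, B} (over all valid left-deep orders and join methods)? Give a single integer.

Selinger DP over subsets of {A,B}:
  {A}: scan cost=50, card=50
  {B}: scan cost=50, card=50
  {AB}: card=1250; try (B,hash)→700, (A,hash)→700, (B,merge)→750, (A,merge)→750, (B,nl_idx)→1600, (A,nl_idx)→1600 …(+2); best=700 via (B,hash)

700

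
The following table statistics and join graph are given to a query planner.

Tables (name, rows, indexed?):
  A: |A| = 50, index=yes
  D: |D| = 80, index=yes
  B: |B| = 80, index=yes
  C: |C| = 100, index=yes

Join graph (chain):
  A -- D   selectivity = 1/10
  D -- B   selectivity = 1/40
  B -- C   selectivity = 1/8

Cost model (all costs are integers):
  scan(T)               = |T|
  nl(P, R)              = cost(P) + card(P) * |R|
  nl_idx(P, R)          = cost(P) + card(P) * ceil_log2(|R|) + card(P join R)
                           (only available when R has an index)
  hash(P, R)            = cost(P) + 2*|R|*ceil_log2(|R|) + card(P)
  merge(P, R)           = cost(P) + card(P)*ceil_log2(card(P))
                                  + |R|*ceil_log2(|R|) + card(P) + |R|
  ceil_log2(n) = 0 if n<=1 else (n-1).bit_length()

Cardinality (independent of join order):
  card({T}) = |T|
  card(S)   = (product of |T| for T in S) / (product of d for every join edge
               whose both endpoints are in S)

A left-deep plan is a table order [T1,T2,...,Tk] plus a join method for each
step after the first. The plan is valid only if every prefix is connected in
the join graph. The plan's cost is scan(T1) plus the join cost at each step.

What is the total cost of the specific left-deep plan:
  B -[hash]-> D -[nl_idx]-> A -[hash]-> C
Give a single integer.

5240

step 1: scan B: cost=80, card=80
step 2: join D via hash
    card(P join D) = 80*80/(40) = 160
    cost = 80 + 2*80*7 + 80 = 1280
step 3: join A via nl_idx
    card(P join A) = 160*50/(10) = 800
    cost = 1280 + 160*6 + 800 = 3040
step 4: join C via hash
    card(P join C) = 800*100/(8) = 10000
    cost = 3040 + 2*100*7 + 800 = 5240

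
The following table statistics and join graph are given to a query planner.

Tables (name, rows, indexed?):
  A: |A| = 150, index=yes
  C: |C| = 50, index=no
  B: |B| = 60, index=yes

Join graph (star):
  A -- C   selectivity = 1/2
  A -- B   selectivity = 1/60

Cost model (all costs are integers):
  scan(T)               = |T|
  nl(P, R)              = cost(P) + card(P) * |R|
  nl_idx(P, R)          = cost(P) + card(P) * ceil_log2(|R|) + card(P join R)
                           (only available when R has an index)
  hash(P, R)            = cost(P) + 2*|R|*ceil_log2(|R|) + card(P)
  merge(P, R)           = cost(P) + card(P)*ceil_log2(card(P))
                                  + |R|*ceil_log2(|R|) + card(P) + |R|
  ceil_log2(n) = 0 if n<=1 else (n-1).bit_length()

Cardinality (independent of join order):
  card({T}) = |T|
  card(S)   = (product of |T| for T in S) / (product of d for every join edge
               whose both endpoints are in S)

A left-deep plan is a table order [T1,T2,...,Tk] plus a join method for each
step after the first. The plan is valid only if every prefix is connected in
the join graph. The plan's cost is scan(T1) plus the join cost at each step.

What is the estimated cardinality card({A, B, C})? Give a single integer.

Tables in S: A(150), B(60), C(50)
Edges inside S: A-C(d=2), A-B(d=60)
numerator = 150 * 60 * 50 = 450000
denominator = 2 * 60 = 120
card(S) = 450000 / 120 = 3750

3750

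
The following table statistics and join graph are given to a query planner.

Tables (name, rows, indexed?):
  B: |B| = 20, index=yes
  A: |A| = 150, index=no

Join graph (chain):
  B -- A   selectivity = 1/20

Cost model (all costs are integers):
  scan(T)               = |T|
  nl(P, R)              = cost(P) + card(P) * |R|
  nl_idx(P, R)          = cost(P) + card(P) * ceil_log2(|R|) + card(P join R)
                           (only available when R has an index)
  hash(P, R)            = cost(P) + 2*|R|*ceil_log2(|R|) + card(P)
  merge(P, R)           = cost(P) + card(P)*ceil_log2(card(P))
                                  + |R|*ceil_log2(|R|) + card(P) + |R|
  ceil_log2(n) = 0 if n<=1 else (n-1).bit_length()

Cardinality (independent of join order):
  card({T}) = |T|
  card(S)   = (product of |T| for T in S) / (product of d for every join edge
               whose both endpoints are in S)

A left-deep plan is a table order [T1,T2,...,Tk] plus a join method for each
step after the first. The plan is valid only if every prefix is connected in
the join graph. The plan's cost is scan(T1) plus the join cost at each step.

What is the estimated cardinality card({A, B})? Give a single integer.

150

Tables in S: A(150), B(20)
Edges inside S: B-A(d=20)
numerator = 150 * 20 = 3000
denominator = 20 = 20
card(S) = 3000 / 20 = 150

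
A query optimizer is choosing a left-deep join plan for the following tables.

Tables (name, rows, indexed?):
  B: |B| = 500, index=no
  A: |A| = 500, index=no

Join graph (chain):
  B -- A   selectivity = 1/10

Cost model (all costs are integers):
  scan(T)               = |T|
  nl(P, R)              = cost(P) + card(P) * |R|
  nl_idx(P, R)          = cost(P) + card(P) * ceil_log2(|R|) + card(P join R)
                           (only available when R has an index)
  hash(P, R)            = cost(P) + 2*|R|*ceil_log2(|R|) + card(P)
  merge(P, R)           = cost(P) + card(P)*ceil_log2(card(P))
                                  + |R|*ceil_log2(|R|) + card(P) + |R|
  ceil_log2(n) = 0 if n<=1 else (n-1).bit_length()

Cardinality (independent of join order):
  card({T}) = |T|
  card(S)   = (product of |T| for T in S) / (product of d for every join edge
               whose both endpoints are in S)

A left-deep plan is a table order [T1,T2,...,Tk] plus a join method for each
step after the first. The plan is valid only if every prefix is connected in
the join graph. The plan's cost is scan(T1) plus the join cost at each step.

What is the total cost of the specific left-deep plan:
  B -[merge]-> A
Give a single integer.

step 1: scan B: cost=500, card=500
step 2: join A via merge
    card(P join A) = 500*500/(10) = 25000
    cost = 500 + 500*9 + 500*9 + 500 + 500 = 10500

10500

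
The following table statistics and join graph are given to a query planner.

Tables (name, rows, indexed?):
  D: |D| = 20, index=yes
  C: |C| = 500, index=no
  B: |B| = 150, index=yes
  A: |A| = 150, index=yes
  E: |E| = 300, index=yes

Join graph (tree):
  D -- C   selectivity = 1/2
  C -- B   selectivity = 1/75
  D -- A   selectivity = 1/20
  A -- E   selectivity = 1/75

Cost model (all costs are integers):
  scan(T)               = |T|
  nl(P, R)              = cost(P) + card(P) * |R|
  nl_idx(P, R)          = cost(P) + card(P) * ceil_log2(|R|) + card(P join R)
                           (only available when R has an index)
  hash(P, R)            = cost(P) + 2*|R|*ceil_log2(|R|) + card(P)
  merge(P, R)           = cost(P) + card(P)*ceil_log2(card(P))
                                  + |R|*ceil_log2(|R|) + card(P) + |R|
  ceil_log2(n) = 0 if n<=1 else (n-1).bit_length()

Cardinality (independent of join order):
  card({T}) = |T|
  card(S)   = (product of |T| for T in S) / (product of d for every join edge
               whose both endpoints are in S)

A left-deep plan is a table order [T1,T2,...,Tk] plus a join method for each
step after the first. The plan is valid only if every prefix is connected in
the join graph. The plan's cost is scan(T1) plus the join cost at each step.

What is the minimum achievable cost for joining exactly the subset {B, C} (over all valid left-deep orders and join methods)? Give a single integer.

3400

Selinger DP over subsets of {B,C}:
  {C}: scan cost=500, card=500
  {B}: scan cost=150, card=150
  {BC}: card=1000; try (B,hash)→3400, (B,nl_idx)→5500, (C,merge)→6500, (B,merge)→6850, (C,hash)→9300, (C,nl)→75150 …(+1); best=3400 via (B,hash)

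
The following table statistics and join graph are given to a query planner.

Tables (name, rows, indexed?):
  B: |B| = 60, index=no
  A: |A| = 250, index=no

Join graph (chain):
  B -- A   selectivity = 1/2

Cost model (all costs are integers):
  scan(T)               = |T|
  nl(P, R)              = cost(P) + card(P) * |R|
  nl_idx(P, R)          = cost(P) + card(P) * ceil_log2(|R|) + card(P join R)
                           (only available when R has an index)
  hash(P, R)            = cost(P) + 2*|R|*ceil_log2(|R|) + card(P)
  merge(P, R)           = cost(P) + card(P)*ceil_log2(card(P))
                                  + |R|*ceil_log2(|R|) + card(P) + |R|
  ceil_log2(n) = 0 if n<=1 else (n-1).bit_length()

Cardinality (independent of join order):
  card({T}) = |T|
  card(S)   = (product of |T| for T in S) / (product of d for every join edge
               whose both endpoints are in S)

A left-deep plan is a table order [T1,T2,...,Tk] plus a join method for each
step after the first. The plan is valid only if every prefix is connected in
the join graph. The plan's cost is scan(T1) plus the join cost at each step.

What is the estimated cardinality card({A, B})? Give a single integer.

Tables in S: A(250), B(60)
Edges inside S: B-A(d=2)
numerator = 250 * 60 = 15000
denominator = 2 = 2
card(S) = 15000 / 2 = 7500

7500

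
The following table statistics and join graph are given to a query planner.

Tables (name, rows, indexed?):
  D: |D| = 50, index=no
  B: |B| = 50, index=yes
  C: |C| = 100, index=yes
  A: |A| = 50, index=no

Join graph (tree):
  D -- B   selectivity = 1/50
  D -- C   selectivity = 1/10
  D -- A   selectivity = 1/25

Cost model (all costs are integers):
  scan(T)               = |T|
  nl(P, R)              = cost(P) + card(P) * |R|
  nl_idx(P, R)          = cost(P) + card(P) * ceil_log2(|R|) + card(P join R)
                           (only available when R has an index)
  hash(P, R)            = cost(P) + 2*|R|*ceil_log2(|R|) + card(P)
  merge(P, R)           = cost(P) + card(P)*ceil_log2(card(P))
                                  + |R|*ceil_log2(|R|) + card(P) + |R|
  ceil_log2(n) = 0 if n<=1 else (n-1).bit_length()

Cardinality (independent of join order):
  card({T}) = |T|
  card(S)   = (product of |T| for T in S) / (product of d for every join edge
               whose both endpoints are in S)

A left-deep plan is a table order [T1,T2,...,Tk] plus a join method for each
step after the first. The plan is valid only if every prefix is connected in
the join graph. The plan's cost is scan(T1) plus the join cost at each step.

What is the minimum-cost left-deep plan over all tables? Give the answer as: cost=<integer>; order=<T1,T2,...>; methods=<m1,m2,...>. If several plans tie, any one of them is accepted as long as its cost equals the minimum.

Selinger DP (subsets sized 1..n):
  {D}: scan cost=50, card=50
  {B}: scan cost=50, card=50
  {C}: scan cost=100, card=100
  {A}: scan cost=50, card=50
  {BD}: card=50; try (B,nl_idx)→400, (D,hash)→700, (B,hash)→700, (D,merge)→750, (B,merge)→750, (D,nl)→2550 …(+1); best=400 via (B,nl_idx)
  {CD}: card=500; try (D,hash)→800, (C,nl_idx)→900, (C,merge)→1200, (D,merge)→1250, (C,hash)→1500, (C,nl)→5050 …(+1); best=800 via (D,hash)
  {AD}: card=100; try (D,hash)→700, (A,hash)→700, (D,merge)→750, (A,merge)→750, (D,nl)→2550, (A,nl)→2550; best=700 via (D,hash)
  {BCD}: card=500; try (C,nl_idx)→1250, (C,merge)→1550, (C,hash)→1850, (B,hash)→1900, (B,nl_idx)→4300, (C,nl)→5400 …(+2); best=1250 via (C,nl_idx)
  {ABD}: card=100; try (A,hash)→1050, (A,merge)→1100, (B,hash)→1400, (B,nl_idx)→1400, (B,merge)→1850, (A,nl)→2900 …(+1); best=1050 via (A,hash)
  {ACD}: card=1000; try (A,hash)→1900, (C,hash)→2200, (C,merge)→2300, (C,nl_idx)→2400, (A,merge)→6150, (C,nl)→10700 …(+1); best=1900 via (A,hash)
  {ABCD}: card=1000; try (A,hash)→2350, (C,hash)→2550, (C,merge)→2650, (C,nl_idx)→2750, (B,hash)→3500, (A,merge)→6600 …(+5); best=2350 via (A,hash)

cost=2350; order=D,B,C,A; methods=nl_idx,nl_idx,hash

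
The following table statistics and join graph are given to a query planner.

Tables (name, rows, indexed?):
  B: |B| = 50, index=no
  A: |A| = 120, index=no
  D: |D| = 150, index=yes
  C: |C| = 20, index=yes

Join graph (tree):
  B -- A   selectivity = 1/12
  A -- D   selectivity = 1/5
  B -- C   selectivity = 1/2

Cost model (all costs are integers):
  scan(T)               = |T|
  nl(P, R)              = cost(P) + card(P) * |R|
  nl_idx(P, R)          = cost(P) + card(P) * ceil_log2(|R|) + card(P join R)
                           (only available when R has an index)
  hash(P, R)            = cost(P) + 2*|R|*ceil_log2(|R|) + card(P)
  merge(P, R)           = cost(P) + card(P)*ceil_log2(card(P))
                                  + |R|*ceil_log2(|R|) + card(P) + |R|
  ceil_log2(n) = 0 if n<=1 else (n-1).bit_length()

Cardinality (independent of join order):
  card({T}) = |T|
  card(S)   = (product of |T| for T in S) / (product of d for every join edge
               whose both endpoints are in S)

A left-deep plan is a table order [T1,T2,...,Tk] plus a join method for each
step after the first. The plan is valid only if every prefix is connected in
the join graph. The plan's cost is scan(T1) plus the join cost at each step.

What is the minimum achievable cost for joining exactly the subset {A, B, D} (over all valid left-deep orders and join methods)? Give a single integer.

3740

Selinger DP over subsets of {A,B,D}:
  {B}: scan cost=50, card=50
  {A}: scan cost=120, card=120
  {D}: scan cost=150, card=150
  {AB}: card=500; try (B,hash)→840, (A,merge)→1360, (B,merge)→1430, (A,hash)→1780, (A,nl)→6050, (B,nl)→6120; best=840 via (B,hash)
  {AD}: card=3600; try (A,hash)→1980, (D,merge)→2430, (A,merge)→2460, (D,hash)→2640, (D,nl_idx)→4680, (D,nl)→18120 …(+1); best=1980 via (A,hash)
  {ABD}: card=15000; try (D,hash)→3740, (B,hash)→6180, (D,merge)→7190, (D,nl_idx)→19840, (B,merge)→49130, (D,nl)→75840 …(+1); best=3740 via (D,hash)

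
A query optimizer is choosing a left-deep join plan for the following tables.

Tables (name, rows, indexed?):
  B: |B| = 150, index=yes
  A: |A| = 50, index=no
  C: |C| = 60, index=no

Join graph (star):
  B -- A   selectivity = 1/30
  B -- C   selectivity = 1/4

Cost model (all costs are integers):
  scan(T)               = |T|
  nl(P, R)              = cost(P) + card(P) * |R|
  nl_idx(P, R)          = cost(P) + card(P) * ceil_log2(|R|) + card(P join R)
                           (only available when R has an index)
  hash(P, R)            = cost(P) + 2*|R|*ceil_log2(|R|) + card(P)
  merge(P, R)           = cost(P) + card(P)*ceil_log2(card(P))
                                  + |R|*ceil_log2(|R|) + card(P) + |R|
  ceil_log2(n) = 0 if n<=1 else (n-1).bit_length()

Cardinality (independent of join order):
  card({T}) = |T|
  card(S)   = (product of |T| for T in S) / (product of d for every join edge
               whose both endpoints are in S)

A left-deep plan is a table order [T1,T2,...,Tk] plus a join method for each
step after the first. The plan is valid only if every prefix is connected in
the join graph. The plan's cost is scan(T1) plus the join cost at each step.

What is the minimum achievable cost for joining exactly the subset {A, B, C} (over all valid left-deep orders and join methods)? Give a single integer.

1670

Selinger DP over subsets of {A,B,C}:
  {B}: scan cost=150, card=150
  {A}: scan cost=50, card=50
  {C}: scan cost=60, card=60
  {AB}: card=250; try (B,nl_idx)→700, (A,hash)→900, (B,merge)→1750, (A,merge)→1850, (B,hash)→2500, (B,nl)→7550 …(+1); best=700 via (B,nl_idx)
  {BC}: card=2250; try (C,hash)→1020, (B,merge)→1830, (C,merge)→1920, (B,hash)→2520, (B,nl_idx)→2790, (B,nl)→9060 …(+1); best=1020 via (C,hash)
  {ABC}: card=3750; try (C,hash)→1670, (C,merge)→3370, (A,hash)→3870, (C,nl)→15700, (A,merge)→30620, (A,nl)→113520; best=1670 via (C,hash)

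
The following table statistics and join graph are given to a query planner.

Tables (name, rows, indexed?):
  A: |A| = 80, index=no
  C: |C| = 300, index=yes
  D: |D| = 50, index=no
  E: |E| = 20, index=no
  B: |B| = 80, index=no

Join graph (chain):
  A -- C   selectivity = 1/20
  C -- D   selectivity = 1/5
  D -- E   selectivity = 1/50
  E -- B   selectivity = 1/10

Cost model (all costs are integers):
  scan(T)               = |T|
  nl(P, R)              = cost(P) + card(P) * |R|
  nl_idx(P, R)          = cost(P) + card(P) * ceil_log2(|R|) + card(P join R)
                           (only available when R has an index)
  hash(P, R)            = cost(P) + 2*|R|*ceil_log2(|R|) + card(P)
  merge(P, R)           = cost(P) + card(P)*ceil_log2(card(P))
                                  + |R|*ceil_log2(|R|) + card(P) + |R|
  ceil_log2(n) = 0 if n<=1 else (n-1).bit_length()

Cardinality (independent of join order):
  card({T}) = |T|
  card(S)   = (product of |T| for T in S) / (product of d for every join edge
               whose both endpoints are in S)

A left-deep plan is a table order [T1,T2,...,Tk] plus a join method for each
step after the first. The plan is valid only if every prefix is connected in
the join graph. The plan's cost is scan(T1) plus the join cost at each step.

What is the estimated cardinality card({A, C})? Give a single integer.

1200

Tables in S: A(80), C(300)
Edges inside S: A-C(d=20)
numerator = 80 * 300 = 24000
denominator = 20 = 20
card(S) = 24000 / 20 = 1200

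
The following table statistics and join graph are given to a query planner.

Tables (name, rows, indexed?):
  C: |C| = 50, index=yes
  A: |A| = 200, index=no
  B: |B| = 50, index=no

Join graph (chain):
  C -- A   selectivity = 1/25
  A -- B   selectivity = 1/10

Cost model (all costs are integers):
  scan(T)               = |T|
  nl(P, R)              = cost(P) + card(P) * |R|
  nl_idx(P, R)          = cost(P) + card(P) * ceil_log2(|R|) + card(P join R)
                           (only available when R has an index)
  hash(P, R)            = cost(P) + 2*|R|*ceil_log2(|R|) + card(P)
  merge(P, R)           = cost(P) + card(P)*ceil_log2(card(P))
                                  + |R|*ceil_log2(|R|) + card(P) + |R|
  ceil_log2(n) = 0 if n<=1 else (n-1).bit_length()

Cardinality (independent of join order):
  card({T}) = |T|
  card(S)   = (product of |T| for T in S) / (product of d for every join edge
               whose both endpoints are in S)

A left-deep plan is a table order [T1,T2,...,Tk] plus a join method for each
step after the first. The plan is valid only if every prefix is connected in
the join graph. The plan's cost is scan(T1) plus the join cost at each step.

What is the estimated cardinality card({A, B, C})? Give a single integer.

2000

Tables in S: A(200), B(50), C(50)
Edges inside S: C-A(d=25), A-B(d=10)
numerator = 200 * 50 * 50 = 500000
denominator = 25 * 10 = 250
card(S) = 500000 / 250 = 2000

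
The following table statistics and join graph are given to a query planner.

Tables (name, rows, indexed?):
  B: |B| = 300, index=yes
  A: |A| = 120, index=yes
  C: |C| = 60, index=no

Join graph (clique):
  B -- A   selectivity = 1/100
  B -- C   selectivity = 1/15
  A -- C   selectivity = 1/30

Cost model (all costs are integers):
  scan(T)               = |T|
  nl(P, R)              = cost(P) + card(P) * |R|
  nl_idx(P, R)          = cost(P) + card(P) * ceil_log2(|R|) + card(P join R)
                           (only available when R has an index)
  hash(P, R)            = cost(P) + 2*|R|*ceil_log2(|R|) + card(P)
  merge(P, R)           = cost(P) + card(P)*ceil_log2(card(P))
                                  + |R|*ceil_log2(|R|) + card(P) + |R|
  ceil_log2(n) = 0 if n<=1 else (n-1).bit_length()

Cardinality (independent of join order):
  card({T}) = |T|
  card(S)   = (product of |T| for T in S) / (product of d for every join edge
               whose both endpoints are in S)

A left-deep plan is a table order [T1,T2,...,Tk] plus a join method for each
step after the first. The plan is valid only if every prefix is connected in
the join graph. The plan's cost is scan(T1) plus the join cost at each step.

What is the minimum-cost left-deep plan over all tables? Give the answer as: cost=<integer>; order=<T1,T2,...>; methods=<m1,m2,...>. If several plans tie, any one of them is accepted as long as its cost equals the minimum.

cost=2640; order=A,B,C; methods=nl_idx,hash

Selinger DP (subsets sized 1..n):
  {B}: scan cost=300, card=300
  {A}: scan cost=120, card=120
  {C}: scan cost=60, card=60
  {AB}: card=360; try (B,nl_idx)→1560, (A,hash)→2280, (A,nl_idx)→2760, (B,merge)→4080, (A,merge)→4260, (B,hash)→5640 …(+2); best=1560 via (B,nl_idx)
  {BC}: card=1200; try (C,hash)→1320, (B,nl_idx)→1800, (B,merge)→3480, (C,merge)→3720, (B,hash)→5520, (B,nl)→18060 …(+1); best=1320 via (C,hash)
  {AC}: card=240; try (A,nl_idx)→720, (C,hash)→960, (A,merge)→1440, (C,merge)→1500, (A,hash)→1800, (A,nl)→7260 …(+1); best=720 via (A,nl_idx)
  {ABC}: card=48; try (C,hash)→2640, (B,nl_idx)→2928, (A,hash)→4200, (C,merge)→5580, (B,merge)→5880, (B,hash)→6360 …(+5); best=2640 via (C,hash)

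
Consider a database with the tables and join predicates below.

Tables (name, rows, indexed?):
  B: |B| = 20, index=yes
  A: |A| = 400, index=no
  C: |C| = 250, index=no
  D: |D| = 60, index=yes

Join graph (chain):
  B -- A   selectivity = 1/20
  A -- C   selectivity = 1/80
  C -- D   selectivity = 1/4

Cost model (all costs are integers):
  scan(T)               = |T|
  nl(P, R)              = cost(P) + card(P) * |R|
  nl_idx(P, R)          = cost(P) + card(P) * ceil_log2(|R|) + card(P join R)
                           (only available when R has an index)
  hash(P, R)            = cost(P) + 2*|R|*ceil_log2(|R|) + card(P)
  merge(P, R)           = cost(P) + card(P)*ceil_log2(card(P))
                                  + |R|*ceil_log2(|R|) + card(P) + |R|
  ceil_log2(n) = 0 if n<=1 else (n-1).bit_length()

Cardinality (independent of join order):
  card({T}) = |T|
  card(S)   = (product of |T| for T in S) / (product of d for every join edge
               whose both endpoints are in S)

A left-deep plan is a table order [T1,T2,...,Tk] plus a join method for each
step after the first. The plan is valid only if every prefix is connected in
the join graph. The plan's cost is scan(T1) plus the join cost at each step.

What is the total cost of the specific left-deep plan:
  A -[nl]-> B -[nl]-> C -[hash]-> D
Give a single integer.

110370

step 1: scan A: cost=400, card=400
step 2: join B via nl
    card(P join B) = 400*20/(20) = 400
    cost = 400 + 400*20 = 8400
step 3: join C via nl
    card(P join C) = 400*250/(80) = 1250
    cost = 8400 + 400*250 = 108400
step 4: join D via hash
    card(P join D) = 1250*60/(4) = 18750
    cost = 108400 + 2*60*6 + 1250 = 110370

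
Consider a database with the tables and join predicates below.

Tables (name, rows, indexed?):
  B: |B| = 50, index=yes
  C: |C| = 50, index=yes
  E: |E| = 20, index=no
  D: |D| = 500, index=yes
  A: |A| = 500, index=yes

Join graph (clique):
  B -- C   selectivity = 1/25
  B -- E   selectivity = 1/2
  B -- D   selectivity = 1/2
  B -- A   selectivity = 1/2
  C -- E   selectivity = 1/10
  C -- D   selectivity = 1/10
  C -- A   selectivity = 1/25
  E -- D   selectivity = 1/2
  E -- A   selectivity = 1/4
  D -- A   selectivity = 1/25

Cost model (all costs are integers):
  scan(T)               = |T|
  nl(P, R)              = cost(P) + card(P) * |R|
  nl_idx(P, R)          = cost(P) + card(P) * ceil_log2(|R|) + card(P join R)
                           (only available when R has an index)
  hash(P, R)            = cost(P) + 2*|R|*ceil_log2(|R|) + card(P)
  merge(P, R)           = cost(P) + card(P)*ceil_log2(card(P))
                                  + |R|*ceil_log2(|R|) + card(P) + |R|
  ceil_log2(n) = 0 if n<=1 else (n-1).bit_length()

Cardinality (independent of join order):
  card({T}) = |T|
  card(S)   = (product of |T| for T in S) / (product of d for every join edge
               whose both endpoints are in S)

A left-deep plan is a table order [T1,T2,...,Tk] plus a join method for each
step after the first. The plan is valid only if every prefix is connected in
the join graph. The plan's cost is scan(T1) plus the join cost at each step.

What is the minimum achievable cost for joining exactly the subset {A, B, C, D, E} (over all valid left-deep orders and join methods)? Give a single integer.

4275

Selinger DP over subsets of {A,B,C,D,E}:
  {B}: scan cost=50, card=50
  {C}: scan cost=50, card=50
  {E}: scan cost=20, card=20
  {D}: scan cost=500, card=500
  {A}: scan cost=500, card=500
  {BC}: card=100; try (C,nl_idx)→450, (B,nl_idx)→450, (C,hash)→700, (B,hash)→700, (C,merge)→750, (B,merge)→750 …(+2); best=450 via (C,nl_idx)
  {BE}: card=500; try (E,hash)→300, (B,merge)→490, (E,merge)→520, (B,hash)→640, (B,nl_idx)→640, (B,nl)→1020 …(+1); best=300 via (E,hash)
  {BD}: card=12500; try (B,hash)→1600, (D,merge)→5400, (B,merge)→5850, (D,hash)→9100, (D,nl_idx)→13000, (B,nl_idx)→16000 …(+2); best=1600 via (B,hash)
  {AB}: card=12500; try (B,hash)→1600, (A,merge)→5400, (B,merge)→5850, (A,hash)→9100, (A,nl_idx)→13000, (B,nl_idx)→16000 …(+2); best=1600 via (B,hash)
  {CE}: card=100; try (C,nl_idx)→240, (E,hash)→300, (C,merge)→490, (E,merge)→520, (C,hash)→640, (C,nl)→1020 …(+1); best=240 via (C,nl_idx)
  {CD}: card=2500; try (C,hash)→1600, (D,nl_idx)→3000, (D,merge)→5400, (C,merge)→5850, (C,nl_idx)→6000, (D,hash)→9100 …(+2); best=1600 via (C,hash)
  {AC}: card=1000; try (A,nl_idx)→1500, (C,hash)→1600, (C,nl_idx)→4500, (A,merge)→5400, (C,merge)→5850, (A,hash)→9100 …(+2); best=1500 via (A,nl_idx)
  {DE}: card=5000; try (E,hash)→1200, (D,merge)→5140, (D,nl_idx)→5200, (E,merge)→5620, (D,hash)→9040, (D,nl)→10020 …(+1); best=1200 via (E,hash)
  {AE}: card=2500; try (E,hash)→1200, (A,nl_idx)→2700, (A,merge)→5140, (E,merge)→5620, (A,hash)→9040, (A,nl)→10020 …(+1); best=1200 via (E,hash)
  {AD}: card=10000; try (D,hash)→10000, (A,hash)→10000, (D,merge)→10500, (A,merge)→10500, (D,nl_idx)→15000, (A,nl_idx)→15000 …(+2); best=10000 via (D,hash)
  {BCE}: card=100; try (E,hash)→750, (B,hash)→940, (B,nl_idx)→940, (E,merge)→1370, (B,merge)→1390, (C,hash)→1400 …(+5); best=750 via (E,hash)
  {BCD}: card=2500; try (D,nl_idx)→3850, (B,hash)→4700, (D,merge)→6250, (D,hash)→9550, (C,hash)→14700, (B,nl_idx)→19100 …(+6); best=3850 via (D,nl_idx)
  {ABC}: card=1000; try (A,nl_idx)→2350, (B,hash)→3100, (A,merge)→6250, (B,nl_idx)→8500, (A,hash)→9550, (B,merge)→12850 …(+6); best=2350 via (A,nl_idx)
  {BDE}: card=62500; try (B,hash)→6800, (D,hash)→9800, (D,merge)→10300, (E,hash)→14300, (D,nl_idx)→67300, (B,merge)→71550 …(+5); best=6800 via (B,hash)
  {ABE}: card=31250; try (B,hash)→4300, (A,hash)→9800, (A,merge)→10300, (E,hash)→14300, (B,merge)→34050, (A,nl_idx)→36050 …(+5); best=4300 via (B,hash)
  {ABD}: card=125000; try (B,hash)→20600, (D,hash)→23100, (A,hash)→23100, (B,merge)→160350, (D,merge)→194100, (A,merge)→194100 …(+6); best=20600 via (B,hash)
  {CDE}: card=2500; try (D,nl_idx)→3640, (E,hash)→4300, (D,merge)→6040, (C,hash)→6800, (D,hash)→9340, (C,nl_idx)→33700 …(+5); best=3640 via (D,nl_idx)
  {ACE}: card=500; try (A,nl_idx)→1640, (E,hash)→2700, (C,hash)→4300, (A,merge)→6040, (A,hash)→9340, (E,merge)→12620 …(+5); best=1640 via (A,nl_idx)
  {ACD}: card=2000; try (D,hash)→11500, (D,nl_idx)→12500, (A,hash)→13100, (D,merge)→17500, (C,hash)→20600, (A,nl_idx)→26100 …(+6); best=11500 via (D,hash)
  {ADE}: card=25000; try (D,hash)→12700, (A,hash)→15200, (E,hash)→20200, (D,merge)→38700, (D,nl_idx)→48700, (A,nl_idx)→71200 …(+5); best=12700 via (D,hash)
  {BCDE}: card=1250; try (D,nl_idx)→2900, (E,hash)→6550, (D,merge)→6550, (B,hash)→6740, (D,hash)→9850, (B,nl_idx)→19890 …(+9); best=2900 via (D,nl_idx)
  {ABCE}: card=250; try (A,nl_idx)→1900, (B,hash)→2740, (E,hash)→3550, (B,nl_idx)→4890, (A,merge)→6550, (B,merge)→6990 …(+9); best=1900 via (A,nl_idx)
  {ABCD}: card=1000; try (D,hash)→12350, (D,nl_idx)→12350, (B,hash)→14100, (A,hash)→15350, (D,merge)→18350, (B,nl_idx)→24500 …(+10); best=12350 via (D,hash)
  {ABDE}: card=156250; try (B,hash)→38300, (D,hash)→44550, (A,hash)→78300, (E,hash)→145800, (B,nl_idx)→318950, (B,merge)→413050 …(+9); best=38300 via (B,hash)
  {ACDE}: card=500; try (D,nl_idx)→6640, (D,hash)→11140, (D,merge)→11640, (E,hash)→13700, (A,hash)→15140, (A,nl_idx)→26640 …(+9); best=6640 via (D,nl_idx)
  {ABCDE}: card=125; try (D,nl_idx)→4275, (B,hash)→7740, (D,merge)→9150, (B,nl_idx)→9765, (D,hash)→11150, (B,merge)→11990 …(+13); best=4275 via (D,nl_idx)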